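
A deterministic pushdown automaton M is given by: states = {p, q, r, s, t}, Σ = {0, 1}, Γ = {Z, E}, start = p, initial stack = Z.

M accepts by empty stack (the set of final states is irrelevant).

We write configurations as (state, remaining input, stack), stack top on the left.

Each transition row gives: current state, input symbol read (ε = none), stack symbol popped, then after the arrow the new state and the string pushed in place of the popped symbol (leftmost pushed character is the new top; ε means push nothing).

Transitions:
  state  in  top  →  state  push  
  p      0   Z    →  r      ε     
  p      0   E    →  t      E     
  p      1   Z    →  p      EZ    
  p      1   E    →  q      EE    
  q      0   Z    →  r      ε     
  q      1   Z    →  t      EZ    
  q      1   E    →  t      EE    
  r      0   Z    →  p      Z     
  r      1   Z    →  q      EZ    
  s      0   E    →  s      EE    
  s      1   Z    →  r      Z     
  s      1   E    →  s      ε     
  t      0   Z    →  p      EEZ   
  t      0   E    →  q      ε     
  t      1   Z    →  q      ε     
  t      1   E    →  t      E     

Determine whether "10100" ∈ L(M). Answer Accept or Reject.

(p, 10100, Z)
  read 1, top Z: go to p, push EZ → (p, 0100, EZ)
  read 0, top E: go to t, push E → (t, 100, EZ)
  read 1, top E: go to t, push E → (t, 00, EZ)
  read 0, top E: go to q, push ε → (q, 0, Z)
  read 0, top Z: go to r, push ε → (r, ε, ε)
All input consumed and the stack is empty.

Accept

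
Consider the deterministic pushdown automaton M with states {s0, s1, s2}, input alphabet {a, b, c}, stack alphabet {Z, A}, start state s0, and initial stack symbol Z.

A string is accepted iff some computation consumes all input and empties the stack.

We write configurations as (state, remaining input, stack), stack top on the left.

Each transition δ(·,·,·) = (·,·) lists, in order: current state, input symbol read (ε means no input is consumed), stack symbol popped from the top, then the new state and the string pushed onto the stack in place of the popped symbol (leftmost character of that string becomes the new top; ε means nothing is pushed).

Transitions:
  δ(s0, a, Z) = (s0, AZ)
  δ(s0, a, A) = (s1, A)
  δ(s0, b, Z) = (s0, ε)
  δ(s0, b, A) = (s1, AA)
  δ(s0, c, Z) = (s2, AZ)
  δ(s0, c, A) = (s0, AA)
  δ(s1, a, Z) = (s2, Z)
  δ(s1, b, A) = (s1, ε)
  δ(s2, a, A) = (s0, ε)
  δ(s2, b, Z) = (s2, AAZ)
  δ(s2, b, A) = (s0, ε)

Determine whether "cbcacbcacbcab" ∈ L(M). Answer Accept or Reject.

(s0, cbcacbcacbcab, Z) ⊢ (s2, bcacbcacbcab, AZ) ⊢ (s0, cacbcacbcab, Z) ⊢ (s2, acbcacbcab, AZ) ⊢ (s0, cbcacbcab, Z) ⊢ (s2, bcacbcab, AZ) ⊢ (s0, cacbcab, Z) ⊢ (s2, acbcab, AZ) ⊢ (s0, cbcab, Z) ⊢ (s2, bcab, AZ) ⊢ (s0, cab, Z) ⊢ (s2, ab, AZ) ⊢ (s0, b, Z) ⊢ (s0, ε, ε)
All input consumed and the stack is empty.

Accept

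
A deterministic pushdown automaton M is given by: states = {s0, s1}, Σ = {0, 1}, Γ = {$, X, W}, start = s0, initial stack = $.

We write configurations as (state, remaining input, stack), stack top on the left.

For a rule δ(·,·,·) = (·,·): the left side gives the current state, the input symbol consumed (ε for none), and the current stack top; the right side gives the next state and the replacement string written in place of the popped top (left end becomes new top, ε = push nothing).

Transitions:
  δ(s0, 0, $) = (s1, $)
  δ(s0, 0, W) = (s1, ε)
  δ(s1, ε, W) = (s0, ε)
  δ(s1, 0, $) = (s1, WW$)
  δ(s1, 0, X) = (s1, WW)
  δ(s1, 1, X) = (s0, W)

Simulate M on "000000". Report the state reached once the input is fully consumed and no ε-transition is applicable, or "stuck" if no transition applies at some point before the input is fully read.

(s0, 000000, $)
  read 0, top $: go to s1, push $ → (s1, 00000, $)
  read 0, top $: go to s1, push WW$ → (s1, 0000, WW$)
  ε-move, top W: go to s0, push ε → (s0, 0000, W$)
  read 0, top W: go to s1, push ε → (s1, 000, $)
  read 0, top $: go to s1, push WW$ → (s1, 00, WW$)
  ε-move, top W: go to s0, push ε → (s0, 00, W$)
  read 0, top W: go to s1, push ε → (s1, 0, $)
  read 0, top $: go to s1, push WW$ → (s1, ε, WW$)
  ε-move, top W: go to s0, push ε → (s0, ε, W$)
All input consumed; M is in state s0.

s0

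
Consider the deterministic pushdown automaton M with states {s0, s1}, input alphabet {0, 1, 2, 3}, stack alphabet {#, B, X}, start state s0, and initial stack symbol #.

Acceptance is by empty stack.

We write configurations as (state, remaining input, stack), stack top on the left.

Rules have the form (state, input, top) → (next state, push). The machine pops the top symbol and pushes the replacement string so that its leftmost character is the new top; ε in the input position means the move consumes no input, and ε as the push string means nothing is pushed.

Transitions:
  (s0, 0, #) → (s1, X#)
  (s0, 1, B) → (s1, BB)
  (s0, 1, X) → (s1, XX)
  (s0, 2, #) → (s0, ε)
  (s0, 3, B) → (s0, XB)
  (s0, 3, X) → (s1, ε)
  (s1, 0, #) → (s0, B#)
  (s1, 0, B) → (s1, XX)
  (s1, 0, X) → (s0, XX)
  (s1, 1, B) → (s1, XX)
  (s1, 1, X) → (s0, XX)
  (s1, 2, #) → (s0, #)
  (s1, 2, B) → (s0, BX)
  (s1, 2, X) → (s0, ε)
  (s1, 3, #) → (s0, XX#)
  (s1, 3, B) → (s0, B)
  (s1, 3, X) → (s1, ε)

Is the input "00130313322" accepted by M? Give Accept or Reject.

(s0, 00130313322, #)
  read 0, top #: go to s1, push X# → (s1, 0130313322, X#)
  read 0, top X: go to s0, push XX → (s0, 130313322, XX#)
  read 1, top X: go to s1, push XX → (s1, 30313322, XXX#)
  read 3, top X: go to s1, push ε → (s1, 0313322, XX#)
  read 0, top X: go to s0, push XX → (s0, 313322, XXX#)
  read 3, top X: go to s1, push ε → (s1, 13322, XX#)
  read 1, top X: go to s0, push XX → (s0, 3322, XXX#)
  read 3, top X: go to s1, push ε → (s1, 322, XX#)
  read 3, top X: go to s1, push ε → (s1, 22, X#)
  read 2, top X: go to s0, push ε → (s0, 2, #)
  read 2, top #: go to s0, push ε → (s0, ε, ε)
All input consumed and the stack is empty.

Accept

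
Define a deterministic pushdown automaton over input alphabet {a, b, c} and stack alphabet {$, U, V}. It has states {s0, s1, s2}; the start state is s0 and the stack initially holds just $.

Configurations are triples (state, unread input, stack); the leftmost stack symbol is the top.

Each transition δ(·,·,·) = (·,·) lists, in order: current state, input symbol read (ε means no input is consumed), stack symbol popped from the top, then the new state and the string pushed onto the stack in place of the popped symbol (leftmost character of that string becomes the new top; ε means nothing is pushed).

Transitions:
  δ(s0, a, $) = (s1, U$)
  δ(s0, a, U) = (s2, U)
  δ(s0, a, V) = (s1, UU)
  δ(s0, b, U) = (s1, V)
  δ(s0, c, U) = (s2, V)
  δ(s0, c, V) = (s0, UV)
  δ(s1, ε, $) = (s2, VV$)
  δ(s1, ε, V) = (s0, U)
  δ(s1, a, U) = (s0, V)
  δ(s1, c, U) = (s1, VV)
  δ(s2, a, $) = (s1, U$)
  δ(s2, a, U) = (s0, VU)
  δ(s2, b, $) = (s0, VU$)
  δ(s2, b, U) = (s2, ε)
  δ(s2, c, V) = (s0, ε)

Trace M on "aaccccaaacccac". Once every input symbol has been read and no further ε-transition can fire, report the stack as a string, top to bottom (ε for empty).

UVUUUV$

(s0, aaccccaaacccac, $) ⊢ (s1, accccaaacccac, U$) ⊢ (s0, ccccaaacccac, V$) ⊢ (s0, cccaaacccac, UV$) ⊢ (s2, ccaaacccac, VV$) ⊢ (s0, caaacccac, V$) ⊢ (s0, aaacccac, UV$) ⊢ (s2, aacccac, UV$) ⊢ (s0, acccac, VUV$) ⊢ (s1, cccac, UUUV$) ⊢ (s1, ccac, VVUUV$) ⊢ (s0, ccac, UVUUV$) ⊢ (s2, cac, VVUUV$) ⊢ (s0, ac, VUUV$) ⊢ (s1, c, UUUUV$) ⊢ (s1, ε, VVUUUV$) ⊢ (s0, ε, UVUUUV$)
All input consumed in state s0 with stack UVUUUV$.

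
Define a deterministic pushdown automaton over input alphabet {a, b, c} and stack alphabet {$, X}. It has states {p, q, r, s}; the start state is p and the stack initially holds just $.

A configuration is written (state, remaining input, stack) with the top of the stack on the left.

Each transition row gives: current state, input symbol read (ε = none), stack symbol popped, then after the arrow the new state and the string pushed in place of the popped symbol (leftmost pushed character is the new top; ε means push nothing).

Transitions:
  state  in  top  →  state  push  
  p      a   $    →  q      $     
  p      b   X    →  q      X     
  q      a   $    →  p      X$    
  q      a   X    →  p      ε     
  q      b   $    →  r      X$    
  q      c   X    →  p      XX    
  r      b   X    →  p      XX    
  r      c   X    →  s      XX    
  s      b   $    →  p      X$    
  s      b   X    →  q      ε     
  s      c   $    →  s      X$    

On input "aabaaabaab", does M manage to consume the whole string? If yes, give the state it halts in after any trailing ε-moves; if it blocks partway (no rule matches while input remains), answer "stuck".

r

(p, aabaaabaab, $) ⊢ (q, abaaabaab, $) ⊢ (p, baaabaab, X$) ⊢ (q, aaabaab, X$) ⊢ (p, aabaab, $) ⊢ (q, abaab, $) ⊢ (p, baab, X$) ⊢ (q, aab, X$) ⊢ (p, ab, $) ⊢ (q, b, $) ⊢ (r, ε, X$)
All input consumed; M is in state r.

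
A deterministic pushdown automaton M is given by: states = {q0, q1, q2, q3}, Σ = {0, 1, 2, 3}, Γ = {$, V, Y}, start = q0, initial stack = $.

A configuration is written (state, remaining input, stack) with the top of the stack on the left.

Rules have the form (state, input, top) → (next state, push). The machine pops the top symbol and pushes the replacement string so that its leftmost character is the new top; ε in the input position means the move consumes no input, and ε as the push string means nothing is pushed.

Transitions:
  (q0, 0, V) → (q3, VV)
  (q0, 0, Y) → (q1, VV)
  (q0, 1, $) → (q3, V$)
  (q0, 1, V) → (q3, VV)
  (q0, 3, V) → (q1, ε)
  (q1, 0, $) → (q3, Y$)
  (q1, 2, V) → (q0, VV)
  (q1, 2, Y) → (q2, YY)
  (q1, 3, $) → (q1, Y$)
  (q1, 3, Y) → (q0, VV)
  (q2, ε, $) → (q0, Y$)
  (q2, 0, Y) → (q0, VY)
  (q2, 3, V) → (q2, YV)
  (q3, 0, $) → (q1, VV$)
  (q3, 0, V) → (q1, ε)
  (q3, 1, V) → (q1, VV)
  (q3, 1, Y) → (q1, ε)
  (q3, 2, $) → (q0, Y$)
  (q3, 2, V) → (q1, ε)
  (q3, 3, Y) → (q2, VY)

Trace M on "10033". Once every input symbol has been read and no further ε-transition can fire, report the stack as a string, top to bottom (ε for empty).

YVY$

(q0, 10033, $)
  read 1, top $: go to q3, push V$ → (q3, 0033, V$)
  read 0, top V: go to q1, push ε → (q1, 033, $)
  read 0, top $: go to q3, push Y$ → (q3, 33, Y$)
  read 3, top Y: go to q2, push VY → (q2, 3, VY$)
  read 3, top V: go to q2, push YV → (q2, ε, YVY$)
All input consumed in state q2 with stack YVY$.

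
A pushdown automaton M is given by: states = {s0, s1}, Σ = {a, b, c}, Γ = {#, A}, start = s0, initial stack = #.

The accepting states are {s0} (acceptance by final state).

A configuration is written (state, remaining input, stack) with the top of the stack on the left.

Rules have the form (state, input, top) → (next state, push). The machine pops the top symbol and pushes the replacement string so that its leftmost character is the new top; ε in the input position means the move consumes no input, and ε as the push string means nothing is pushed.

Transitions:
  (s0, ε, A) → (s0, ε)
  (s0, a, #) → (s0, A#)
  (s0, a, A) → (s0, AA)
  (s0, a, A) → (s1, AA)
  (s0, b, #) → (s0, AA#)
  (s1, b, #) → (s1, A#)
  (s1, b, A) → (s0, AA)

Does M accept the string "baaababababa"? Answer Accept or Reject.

Accept

One accepting computation: (s0, baaababababa, #) ⊢ (s0, aaababababa, AA#) ⊢ (s0, aababababa, AAA#) ⊢ (s0, ababababa, AAAA#) ⊢ (s1, babababa, AAAAA#) ⊢ (s0, abababa, AAAAAA#) ⊢ (s1, bababa, AAAAAAA#) ⊢ (s0, ababa, AAAAAAAA#) ⊢ (s1, baba, AAAAAAAAA#) ⊢ (s0, aba, AAAAAAAAAA#) ⊢ (s1, ba, AAAAAAAAAAA#) ⊢ (s0, a, AAAAAAAAAAAA#) ⊢ (s0, ε, AAAAAAAAAAAAA#)
All input consumed and state s0 ∈ F.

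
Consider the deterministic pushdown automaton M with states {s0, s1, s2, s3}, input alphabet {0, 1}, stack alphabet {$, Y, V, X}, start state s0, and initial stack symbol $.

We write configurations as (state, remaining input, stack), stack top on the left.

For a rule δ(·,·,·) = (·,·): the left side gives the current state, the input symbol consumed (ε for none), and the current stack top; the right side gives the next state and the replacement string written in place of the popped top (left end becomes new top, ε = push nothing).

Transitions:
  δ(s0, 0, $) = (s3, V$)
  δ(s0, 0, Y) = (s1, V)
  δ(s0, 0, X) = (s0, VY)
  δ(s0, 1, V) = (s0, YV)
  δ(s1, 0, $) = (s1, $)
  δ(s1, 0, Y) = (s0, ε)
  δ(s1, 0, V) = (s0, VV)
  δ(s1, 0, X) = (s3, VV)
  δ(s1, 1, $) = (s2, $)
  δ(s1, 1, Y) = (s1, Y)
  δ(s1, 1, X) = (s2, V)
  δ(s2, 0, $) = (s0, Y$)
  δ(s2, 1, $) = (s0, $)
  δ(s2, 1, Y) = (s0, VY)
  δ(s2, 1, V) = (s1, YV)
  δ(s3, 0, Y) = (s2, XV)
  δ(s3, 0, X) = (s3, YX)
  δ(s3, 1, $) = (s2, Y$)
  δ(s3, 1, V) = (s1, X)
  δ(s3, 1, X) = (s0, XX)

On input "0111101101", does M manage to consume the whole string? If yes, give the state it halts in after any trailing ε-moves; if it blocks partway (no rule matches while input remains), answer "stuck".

(s0, 0111101101, $)
  read 0, top $: go to s3, push V$ → (s3, 111101101, V$)
  read 1, top V: go to s1, push X → (s1, 11101101, X$)
  read 1, top X: go to s2, push V → (s2, 1101101, V$)
  read 1, top V: go to s1, push YV → (s1, 101101, YV$)
  read 1, top Y: go to s1, push Y → (s1, 01101, YV$)
  read 0, top Y: go to s0, push ε → (s0, 1101, V$)
  read 1, top V: go to s0, push YV → (s0, 101, YV$)
No transition for (s0, 1, top Y); M blocks with input 101 remaining.

stuck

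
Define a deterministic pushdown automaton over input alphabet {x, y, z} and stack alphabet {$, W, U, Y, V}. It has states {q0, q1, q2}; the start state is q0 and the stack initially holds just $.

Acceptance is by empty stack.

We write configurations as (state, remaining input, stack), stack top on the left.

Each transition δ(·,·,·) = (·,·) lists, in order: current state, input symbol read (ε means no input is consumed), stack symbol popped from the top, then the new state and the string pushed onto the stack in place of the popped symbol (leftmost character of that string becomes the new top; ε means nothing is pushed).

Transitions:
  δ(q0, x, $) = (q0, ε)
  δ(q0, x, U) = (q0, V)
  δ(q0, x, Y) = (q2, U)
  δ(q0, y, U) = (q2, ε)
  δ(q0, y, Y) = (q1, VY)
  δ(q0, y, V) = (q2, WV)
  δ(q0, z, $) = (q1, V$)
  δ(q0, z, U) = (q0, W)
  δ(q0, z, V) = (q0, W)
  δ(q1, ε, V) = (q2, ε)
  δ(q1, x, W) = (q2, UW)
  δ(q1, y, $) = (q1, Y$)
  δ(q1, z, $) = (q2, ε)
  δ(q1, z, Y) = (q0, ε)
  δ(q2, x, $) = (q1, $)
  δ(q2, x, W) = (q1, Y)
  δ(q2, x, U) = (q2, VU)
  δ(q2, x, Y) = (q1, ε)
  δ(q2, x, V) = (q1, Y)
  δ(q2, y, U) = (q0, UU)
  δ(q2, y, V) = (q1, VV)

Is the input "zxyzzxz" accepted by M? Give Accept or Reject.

Accept

(q0, zxyzzxz, $) ⊢ (q1, xyzzxz, V$) ⊢ (q2, xyzzxz, $) ⊢ (q1, yzzxz, $) ⊢ (q1, zzxz, Y$) ⊢ (q0, zxz, $) ⊢ (q1, xz, V$) ⊢ (q2, xz, $) ⊢ (q1, z, $) ⊢ (q2, ε, ε)
All input consumed and the stack is empty.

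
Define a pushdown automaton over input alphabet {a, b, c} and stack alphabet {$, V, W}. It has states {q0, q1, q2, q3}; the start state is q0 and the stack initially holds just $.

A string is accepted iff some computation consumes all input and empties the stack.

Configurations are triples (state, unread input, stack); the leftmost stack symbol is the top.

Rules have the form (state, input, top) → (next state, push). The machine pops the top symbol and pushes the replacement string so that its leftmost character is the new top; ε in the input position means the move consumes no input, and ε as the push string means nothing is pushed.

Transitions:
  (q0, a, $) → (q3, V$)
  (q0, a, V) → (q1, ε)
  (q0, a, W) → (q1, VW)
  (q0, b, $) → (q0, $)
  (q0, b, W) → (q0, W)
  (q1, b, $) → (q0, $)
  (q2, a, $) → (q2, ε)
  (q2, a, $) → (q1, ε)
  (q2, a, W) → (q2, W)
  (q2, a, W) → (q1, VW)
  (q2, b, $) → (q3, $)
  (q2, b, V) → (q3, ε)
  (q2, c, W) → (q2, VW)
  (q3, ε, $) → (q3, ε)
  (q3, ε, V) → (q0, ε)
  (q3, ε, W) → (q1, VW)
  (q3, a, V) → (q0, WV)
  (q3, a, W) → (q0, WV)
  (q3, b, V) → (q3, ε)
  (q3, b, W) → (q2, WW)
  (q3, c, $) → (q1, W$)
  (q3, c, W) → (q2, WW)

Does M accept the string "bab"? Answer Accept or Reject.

Accept

One accepting computation: (q0, bab, $) ⊢ (q0, ab, $) ⊢ (q3, b, V$) ⊢ (q3, ε, $) ⊢ (q3, ε, ε)
All input consumed and the stack is empty.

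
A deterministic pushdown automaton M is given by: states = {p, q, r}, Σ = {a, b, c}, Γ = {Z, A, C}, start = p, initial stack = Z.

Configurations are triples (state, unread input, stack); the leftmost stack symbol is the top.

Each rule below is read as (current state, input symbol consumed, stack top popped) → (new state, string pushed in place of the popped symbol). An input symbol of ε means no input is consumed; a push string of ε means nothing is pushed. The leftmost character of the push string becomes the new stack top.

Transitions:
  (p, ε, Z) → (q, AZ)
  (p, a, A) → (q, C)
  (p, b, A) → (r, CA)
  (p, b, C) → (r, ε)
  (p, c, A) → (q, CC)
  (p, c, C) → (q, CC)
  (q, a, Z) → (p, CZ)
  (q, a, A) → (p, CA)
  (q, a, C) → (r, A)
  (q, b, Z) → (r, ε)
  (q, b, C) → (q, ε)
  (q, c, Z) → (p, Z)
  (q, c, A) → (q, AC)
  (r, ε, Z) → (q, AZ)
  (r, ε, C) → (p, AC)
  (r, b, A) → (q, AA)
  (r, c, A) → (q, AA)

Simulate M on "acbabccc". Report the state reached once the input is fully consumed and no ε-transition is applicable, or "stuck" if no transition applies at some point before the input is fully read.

q

(p, acbabccc, Z) ⊢ (q, acbabccc, AZ) ⊢ (p, cbabccc, CAZ) ⊢ (q, babccc, CCAZ) ⊢ (q, abccc, CAZ) ⊢ (r, bccc, AAZ) ⊢ (q, ccc, AAAZ) ⊢ (q, cc, ACAAZ) ⊢ (q, c, ACCAAZ) ⊢ (q, ε, ACCCAAZ)
All input consumed; M is in state q.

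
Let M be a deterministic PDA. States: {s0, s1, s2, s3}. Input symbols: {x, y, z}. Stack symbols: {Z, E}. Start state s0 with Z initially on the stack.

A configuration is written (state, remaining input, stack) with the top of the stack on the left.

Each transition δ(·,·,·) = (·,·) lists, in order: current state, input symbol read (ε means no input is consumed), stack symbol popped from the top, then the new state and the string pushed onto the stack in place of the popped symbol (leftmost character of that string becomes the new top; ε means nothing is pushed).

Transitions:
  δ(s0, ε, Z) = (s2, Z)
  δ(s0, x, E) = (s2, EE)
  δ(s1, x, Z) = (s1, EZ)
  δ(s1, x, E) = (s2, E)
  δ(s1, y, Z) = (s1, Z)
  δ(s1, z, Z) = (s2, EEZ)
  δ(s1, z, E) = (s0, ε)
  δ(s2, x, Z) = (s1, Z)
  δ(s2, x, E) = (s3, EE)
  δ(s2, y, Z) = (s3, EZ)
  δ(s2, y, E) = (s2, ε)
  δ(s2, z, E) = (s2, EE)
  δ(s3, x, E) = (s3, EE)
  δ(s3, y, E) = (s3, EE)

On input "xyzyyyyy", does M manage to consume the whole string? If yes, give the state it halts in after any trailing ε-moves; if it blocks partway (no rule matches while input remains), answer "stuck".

s3

(s0, xyzyyyyy, Z) ⊢ (s2, xyzyyyyy, Z) ⊢ (s1, yzyyyyy, Z) ⊢ (s1, zyyyyy, Z) ⊢ (s2, yyyyy, EEZ) ⊢ (s2, yyyy, EZ) ⊢ (s2, yyy, Z) ⊢ (s3, yy, EZ) ⊢ (s3, y, EEZ) ⊢ (s3, ε, EEEZ)
All input consumed; M is in state s3.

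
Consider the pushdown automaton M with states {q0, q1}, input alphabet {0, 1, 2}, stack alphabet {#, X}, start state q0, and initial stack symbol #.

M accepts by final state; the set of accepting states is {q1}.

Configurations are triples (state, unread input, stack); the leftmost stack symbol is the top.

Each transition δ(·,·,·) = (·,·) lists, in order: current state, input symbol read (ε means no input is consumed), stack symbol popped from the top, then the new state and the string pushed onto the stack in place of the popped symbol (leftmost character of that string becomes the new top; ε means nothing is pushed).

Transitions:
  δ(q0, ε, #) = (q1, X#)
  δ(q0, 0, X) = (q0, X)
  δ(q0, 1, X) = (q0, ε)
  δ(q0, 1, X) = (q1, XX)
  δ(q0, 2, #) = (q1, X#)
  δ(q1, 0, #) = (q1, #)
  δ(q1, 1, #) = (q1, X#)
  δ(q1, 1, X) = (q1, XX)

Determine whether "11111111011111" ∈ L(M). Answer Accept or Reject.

No computation consumes all input and reaches a final state.

Reject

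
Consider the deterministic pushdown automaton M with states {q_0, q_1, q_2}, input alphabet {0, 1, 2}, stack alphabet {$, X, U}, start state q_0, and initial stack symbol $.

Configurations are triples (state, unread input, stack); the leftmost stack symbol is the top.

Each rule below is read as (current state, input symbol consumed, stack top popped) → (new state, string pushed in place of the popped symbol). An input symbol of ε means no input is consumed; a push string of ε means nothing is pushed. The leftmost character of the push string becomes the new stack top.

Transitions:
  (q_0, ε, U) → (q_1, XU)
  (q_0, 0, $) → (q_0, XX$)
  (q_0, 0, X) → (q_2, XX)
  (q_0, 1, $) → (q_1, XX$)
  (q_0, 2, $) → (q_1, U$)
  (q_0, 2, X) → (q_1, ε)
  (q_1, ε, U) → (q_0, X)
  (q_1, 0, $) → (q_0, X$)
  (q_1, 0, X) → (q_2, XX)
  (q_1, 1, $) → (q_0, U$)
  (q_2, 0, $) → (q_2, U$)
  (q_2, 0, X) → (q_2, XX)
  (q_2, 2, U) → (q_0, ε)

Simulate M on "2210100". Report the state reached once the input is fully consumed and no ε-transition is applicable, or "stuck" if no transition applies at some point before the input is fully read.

(q_0, 2210100, $) ⊢ (q_1, 210100, U$) ⊢ (q_0, 210100, X$) ⊢ (q_1, 10100, $) ⊢ (q_0, 0100, U$) ⊢ (q_1, 0100, XU$) ⊢ (q_2, 100, XXU$)
No transition for (q_2, 1, top X); M blocks with input 100 remaining.

stuck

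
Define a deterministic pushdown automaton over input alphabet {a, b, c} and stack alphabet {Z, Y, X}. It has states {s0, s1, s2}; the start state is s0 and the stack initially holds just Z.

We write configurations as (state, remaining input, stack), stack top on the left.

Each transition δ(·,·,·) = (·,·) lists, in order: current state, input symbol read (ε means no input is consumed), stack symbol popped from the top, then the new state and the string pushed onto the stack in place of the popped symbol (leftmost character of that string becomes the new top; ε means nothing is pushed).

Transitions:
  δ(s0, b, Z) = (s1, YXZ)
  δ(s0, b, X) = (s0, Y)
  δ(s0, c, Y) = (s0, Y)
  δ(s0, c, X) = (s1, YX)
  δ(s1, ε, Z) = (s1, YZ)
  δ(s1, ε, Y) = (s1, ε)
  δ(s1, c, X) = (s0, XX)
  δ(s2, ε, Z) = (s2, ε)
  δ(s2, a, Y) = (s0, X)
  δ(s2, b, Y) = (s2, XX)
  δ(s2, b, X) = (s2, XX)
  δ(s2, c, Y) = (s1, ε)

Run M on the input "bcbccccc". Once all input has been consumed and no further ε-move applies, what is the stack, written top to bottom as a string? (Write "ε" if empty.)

(s0, bcbccccc, Z)
  read b, top Z: go to s1, push YXZ → (s1, cbccccc, YXZ)
  ε-move, top Y: go to s1, push ε → (s1, cbccccc, XZ)
  read c, top X: go to s0, push XX → (s0, bccccc, XXZ)
  read b, top X: go to s0, push Y → (s0, ccccc, YXZ)
  read c, top Y: go to s0, push Y → (s0, cccc, YXZ)
  read c, top Y: go to s0, push Y → (s0, ccc, YXZ)
  read c, top Y: go to s0, push Y → (s0, cc, YXZ)
  read c, top Y: go to s0, push Y → (s0, c, YXZ)
  read c, top Y: go to s0, push Y → (s0, ε, YXZ)
All input consumed in state s0 with stack YXZ.

YXZ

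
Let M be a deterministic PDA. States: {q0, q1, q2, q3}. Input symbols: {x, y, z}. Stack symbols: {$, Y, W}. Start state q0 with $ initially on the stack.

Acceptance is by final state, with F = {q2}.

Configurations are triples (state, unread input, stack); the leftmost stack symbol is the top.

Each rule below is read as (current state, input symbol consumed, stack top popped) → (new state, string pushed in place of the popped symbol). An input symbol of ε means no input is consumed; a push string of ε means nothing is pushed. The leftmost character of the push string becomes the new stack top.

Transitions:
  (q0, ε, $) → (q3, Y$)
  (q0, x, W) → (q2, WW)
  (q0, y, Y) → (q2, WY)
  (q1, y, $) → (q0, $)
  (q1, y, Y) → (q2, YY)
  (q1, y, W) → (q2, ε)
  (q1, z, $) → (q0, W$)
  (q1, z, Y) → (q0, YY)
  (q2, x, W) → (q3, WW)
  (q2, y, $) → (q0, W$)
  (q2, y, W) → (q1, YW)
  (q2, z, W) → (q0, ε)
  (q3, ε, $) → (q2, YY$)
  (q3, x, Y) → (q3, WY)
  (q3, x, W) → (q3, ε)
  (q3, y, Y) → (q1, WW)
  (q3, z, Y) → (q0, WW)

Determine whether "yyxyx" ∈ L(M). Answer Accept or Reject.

(q0, yyxyx, $)
  ε-move, top $: go to q3, push Y$ → (q3, yyxyx, Y$)
  read y, top Y: go to q1, push WW → (q1, yxyx, WW$)
  read y, top W: go to q2, push ε → (q2, xyx, W$)
  read x, top W: go to q3, push WW → (q3, yx, WW$)
No transition applies at (q3, yx, WW$); input not fully consumed.

Reject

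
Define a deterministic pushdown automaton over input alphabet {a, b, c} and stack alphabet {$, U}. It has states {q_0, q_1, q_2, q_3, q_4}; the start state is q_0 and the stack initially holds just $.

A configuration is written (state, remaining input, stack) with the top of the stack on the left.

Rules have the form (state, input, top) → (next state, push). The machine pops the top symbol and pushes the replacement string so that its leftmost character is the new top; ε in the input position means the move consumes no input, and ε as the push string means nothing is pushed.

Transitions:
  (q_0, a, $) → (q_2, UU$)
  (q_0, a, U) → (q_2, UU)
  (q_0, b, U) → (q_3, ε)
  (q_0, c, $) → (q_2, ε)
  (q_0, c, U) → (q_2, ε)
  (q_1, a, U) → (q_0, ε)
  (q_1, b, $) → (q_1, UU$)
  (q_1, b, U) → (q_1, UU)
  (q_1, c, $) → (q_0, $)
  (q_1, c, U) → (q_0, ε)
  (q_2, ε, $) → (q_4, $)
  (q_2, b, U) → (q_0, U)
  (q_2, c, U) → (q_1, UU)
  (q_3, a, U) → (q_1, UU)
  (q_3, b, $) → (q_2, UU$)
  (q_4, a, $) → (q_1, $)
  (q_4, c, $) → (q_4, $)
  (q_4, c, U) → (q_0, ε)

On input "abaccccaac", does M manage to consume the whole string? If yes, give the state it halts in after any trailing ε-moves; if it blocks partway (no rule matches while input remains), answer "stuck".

q_1

(q_0, abaccccaac, $)
  read a, top $: go to q_2, push UU$ → (q_2, baccccaac, UU$)
  read b, top U: go to q_0, push U → (q_0, accccaac, UU$)
  read a, top U: go to q_2, push UU → (q_2, ccccaac, UUU$)
  read c, top U: go to q_1, push UU → (q_1, cccaac, UUUU$)
  read c, top U: go to q_0, push ε → (q_0, ccaac, UUU$)
  read c, top U: go to q_2, push ε → (q_2, caac, UU$)
  read c, top U: go to q_1, push UU → (q_1, aac, UUU$)
  read a, top U: go to q_0, push ε → (q_0, ac, UU$)
  read a, top U: go to q_2, push UU → (q_2, c, UUU$)
  read c, top U: go to q_1, push UU → (q_1, ε, UUUU$)
All input consumed; M is in state q_1.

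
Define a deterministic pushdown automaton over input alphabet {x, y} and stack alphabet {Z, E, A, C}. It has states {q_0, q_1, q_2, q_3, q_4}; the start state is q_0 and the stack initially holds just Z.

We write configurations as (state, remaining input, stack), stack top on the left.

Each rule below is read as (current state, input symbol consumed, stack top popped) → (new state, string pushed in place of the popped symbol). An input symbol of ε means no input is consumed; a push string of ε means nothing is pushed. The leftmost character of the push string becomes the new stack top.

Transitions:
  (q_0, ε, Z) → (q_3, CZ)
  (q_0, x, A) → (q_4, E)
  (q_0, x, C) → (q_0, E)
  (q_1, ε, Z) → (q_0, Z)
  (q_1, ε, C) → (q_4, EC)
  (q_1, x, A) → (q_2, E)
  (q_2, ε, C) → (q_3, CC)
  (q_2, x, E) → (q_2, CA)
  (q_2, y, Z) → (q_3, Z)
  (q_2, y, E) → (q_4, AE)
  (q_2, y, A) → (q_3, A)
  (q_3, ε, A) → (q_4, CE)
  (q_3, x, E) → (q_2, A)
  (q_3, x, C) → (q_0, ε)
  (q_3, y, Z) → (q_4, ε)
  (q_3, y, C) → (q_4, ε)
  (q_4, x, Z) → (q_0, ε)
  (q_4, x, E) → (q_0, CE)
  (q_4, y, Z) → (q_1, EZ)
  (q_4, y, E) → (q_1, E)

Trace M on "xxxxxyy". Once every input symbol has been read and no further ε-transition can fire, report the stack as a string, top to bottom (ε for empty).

EZ

(q_0, xxxxxyy, Z)
  ε-move, top Z: go to q_3, push CZ → (q_3, xxxxxyy, CZ)
  read x, top C: go to q_0, push ε → (q_0, xxxxyy, Z)
  ε-move, top Z: go to q_3, push CZ → (q_3, xxxxyy, CZ)
  read x, top C: go to q_0, push ε → (q_0, xxxyy, Z)
  ε-move, top Z: go to q_3, push CZ → (q_3, xxxyy, CZ)
  read x, top C: go to q_0, push ε → (q_0, xxyy, Z)
  ε-move, top Z: go to q_3, push CZ → (q_3, xxyy, CZ)
  read x, top C: go to q_0, push ε → (q_0, xyy, Z)
  ε-move, top Z: go to q_3, push CZ → (q_3, xyy, CZ)
  read x, top C: go to q_0, push ε → (q_0, yy, Z)
  ε-move, top Z: go to q_3, push CZ → (q_3, yy, CZ)
  read y, top C: go to q_4, push ε → (q_4, y, Z)
  read y, top Z: go to q_1, push EZ → (q_1, ε, EZ)
All input consumed in state q_1 with stack EZ.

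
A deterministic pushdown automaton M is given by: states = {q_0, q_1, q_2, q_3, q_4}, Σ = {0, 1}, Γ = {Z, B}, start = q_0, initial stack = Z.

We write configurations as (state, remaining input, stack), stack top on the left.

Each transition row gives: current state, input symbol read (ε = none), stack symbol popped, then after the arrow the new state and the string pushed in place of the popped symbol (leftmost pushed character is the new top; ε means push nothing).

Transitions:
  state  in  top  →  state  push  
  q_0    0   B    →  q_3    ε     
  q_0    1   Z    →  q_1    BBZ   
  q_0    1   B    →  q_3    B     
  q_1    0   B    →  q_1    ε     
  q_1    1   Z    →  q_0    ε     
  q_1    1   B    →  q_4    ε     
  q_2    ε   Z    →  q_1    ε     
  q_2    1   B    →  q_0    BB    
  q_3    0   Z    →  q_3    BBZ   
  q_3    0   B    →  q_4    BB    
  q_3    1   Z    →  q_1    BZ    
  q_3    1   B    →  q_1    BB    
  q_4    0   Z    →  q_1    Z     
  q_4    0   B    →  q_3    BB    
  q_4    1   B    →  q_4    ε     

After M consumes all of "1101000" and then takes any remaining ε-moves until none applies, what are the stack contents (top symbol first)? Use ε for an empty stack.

(q_0, 1101000, Z) ⊢ (q_1, 101000, BBZ) ⊢ (q_4, 01000, BZ) ⊢ (q_3, 1000, BBZ) ⊢ (q_1, 000, BBBZ) ⊢ (q_1, 00, BBZ) ⊢ (q_1, 0, BZ) ⊢ (q_1, ε, Z)
All input consumed in state q_1 with stack Z.

Z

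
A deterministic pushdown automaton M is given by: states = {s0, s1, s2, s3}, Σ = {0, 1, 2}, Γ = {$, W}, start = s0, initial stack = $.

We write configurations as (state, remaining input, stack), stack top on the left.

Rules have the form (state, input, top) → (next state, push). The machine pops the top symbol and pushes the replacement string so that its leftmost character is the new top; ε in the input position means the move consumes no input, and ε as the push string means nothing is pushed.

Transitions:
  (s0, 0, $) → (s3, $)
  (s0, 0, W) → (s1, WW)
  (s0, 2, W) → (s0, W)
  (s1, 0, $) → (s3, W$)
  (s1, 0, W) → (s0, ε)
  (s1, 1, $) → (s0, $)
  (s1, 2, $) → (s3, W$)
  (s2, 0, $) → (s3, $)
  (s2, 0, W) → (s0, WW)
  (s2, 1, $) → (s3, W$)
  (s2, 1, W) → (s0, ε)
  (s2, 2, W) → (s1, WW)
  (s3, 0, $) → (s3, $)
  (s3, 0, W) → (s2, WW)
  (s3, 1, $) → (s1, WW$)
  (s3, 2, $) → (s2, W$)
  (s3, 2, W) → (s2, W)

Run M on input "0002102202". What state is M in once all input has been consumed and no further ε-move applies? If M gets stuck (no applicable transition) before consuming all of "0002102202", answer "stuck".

(s0, 0002102202, $)
  read 0, top $: go to s3, push $ → (s3, 002102202, $)
  read 0, top $: go to s3, push $ → (s3, 02102202, $)
  read 0, top $: go to s3, push $ → (s3, 2102202, $)
  read 2, top $: go to s2, push W$ → (s2, 102202, W$)
  read 1, top W: go to s0, push ε → (s0, 02202, $)
  read 0, top $: go to s3, push $ → (s3, 2202, $)
  read 2, top $: go to s2, push W$ → (s2, 202, W$)
  read 2, top W: go to s1, push WW → (s1, 02, WW$)
  read 0, top W: go to s0, push ε → (s0, 2, W$)
  read 2, top W: go to s0, push W → (s0, ε, W$)
All input consumed; M is in state s0.

s0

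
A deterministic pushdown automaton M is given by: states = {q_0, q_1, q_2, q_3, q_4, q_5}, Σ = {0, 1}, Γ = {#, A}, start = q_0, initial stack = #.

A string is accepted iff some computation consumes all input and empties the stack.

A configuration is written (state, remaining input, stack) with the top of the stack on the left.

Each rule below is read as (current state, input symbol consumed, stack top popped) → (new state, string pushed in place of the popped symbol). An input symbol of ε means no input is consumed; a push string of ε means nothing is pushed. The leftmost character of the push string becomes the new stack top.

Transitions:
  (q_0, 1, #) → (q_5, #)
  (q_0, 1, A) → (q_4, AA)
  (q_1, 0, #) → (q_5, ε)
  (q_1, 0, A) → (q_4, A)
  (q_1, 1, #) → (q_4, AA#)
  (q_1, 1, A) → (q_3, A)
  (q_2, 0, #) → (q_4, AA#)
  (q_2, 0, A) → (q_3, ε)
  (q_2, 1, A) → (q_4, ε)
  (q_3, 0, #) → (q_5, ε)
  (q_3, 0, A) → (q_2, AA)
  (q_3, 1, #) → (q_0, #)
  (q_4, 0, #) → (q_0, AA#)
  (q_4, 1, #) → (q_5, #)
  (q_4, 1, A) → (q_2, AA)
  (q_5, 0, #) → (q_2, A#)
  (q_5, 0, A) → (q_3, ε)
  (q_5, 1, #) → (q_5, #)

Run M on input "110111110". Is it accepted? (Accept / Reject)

(q_0, 110111110, #)
  read 1, top #: go to q_5, push # → (q_5, 10111110, #)
  read 1, top #: go to q_5, push # → (q_5, 0111110, #)
  read 0, top #: go to q_2, push A# → (q_2, 111110, A#)
  read 1, top A: go to q_4, push ε → (q_4, 11110, #)
  read 1, top #: go to q_5, push # → (q_5, 1110, #)
  read 1, top #: go to q_5, push # → (q_5, 110, #)
  read 1, top #: go to q_5, push # → (q_5, 10, #)
  read 1, top #: go to q_5, push # → (q_5, 0, #)
  read 0, top #: go to q_2, push A# → (q_2, ε, A#)
All input consumed; stack is A#, not empty, and no further ε-move applies.

Reject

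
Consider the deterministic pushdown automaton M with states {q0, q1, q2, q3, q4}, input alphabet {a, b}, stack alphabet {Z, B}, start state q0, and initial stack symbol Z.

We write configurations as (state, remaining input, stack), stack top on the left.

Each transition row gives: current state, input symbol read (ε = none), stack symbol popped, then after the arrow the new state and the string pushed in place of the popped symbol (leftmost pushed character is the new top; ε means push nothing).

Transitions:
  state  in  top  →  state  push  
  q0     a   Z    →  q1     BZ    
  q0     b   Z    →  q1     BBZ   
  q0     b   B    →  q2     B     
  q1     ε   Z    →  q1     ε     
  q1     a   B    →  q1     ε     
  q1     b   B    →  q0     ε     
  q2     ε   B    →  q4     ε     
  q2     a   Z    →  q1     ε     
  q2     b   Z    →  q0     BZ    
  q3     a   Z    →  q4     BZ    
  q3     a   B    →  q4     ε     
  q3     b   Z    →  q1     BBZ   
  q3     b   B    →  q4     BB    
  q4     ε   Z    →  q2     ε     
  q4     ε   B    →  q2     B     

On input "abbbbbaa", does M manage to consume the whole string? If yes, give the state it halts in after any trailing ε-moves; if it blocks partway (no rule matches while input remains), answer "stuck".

stuck

(q0, abbbbbaa, Z)
  read a, top Z: go to q1, push BZ → (q1, bbbbbaa, BZ)
  read b, top B: go to q0, push ε → (q0, bbbbaa, Z)
  read b, top Z: go to q1, push BBZ → (q1, bbbaa, BBZ)
  read b, top B: go to q0, push ε → (q0, bbaa, BZ)
  read b, top B: go to q2, push B → (q2, baa, BZ)
  ε-move, top B: go to q4, push ε → (q4, baa, Z)
  ε-move, top Z: go to q2, push ε → (q2, baa, ε)
No transition for (q2, b, top ε); M blocks with input baa remaining.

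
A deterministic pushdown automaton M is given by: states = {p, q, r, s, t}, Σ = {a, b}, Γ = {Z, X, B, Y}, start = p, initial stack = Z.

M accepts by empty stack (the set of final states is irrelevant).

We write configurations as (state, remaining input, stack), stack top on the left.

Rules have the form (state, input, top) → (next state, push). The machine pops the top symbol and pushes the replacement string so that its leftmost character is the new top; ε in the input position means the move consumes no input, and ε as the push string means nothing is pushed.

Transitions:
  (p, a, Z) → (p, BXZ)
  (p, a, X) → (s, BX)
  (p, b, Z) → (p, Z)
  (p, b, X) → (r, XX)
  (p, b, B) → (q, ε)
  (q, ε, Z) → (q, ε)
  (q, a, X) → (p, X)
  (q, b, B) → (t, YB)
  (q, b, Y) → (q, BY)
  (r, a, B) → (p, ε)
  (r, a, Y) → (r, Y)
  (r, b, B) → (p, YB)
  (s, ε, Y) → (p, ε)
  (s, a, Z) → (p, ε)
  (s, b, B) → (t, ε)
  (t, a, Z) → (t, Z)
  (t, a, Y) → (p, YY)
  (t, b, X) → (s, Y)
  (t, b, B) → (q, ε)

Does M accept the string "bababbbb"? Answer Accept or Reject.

Reject

(p, bababbbb, Z) ⊢ (p, ababbbb, Z) ⊢ (p, babbbb, BXZ) ⊢ (q, abbbb, XZ) ⊢ (p, bbbb, XZ) ⊢ (r, bbb, XXZ)
No transition applies at (r, bbb, XXZ); input not fully consumed.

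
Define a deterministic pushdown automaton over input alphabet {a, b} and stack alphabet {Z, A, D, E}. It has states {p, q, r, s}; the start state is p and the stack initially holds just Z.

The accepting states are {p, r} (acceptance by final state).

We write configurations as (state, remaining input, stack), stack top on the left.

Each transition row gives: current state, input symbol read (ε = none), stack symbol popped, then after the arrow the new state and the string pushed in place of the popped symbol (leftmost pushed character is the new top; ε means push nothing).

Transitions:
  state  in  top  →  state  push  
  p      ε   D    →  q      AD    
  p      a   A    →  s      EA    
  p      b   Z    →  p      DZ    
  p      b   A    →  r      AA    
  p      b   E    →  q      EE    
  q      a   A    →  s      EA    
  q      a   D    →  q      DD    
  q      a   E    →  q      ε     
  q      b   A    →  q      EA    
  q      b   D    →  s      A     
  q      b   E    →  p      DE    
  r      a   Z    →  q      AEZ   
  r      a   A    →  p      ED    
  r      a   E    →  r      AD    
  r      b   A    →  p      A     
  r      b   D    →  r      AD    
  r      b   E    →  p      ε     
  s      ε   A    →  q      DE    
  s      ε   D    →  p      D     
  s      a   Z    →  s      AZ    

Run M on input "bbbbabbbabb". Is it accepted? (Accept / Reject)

(p, bbbbabbbabb, Z) ⊢ (p, bbbabbbabb, DZ) ⊢ (q, bbbabbbabb, ADZ) ⊢ (q, bbabbbabb, EADZ) ⊢ (p, babbbabb, DEADZ) ⊢ (q, babbbabb, ADEADZ) ⊢ (q, abbbabb, EADEADZ) ⊢ (q, bbbabb, ADEADZ) ⊢ (q, bbabb, EADEADZ) ⊢ (p, babb, DEADEADZ) ⊢ (q, babb, ADEADEADZ) ⊢ (q, abb, EADEADEADZ) ⊢ (q, bb, ADEADEADZ) ⊢ (q, b, EADEADEADZ) ⊢ (p, ε, DEADEADEADZ)
All input consumed; state p ∈ F.

Accept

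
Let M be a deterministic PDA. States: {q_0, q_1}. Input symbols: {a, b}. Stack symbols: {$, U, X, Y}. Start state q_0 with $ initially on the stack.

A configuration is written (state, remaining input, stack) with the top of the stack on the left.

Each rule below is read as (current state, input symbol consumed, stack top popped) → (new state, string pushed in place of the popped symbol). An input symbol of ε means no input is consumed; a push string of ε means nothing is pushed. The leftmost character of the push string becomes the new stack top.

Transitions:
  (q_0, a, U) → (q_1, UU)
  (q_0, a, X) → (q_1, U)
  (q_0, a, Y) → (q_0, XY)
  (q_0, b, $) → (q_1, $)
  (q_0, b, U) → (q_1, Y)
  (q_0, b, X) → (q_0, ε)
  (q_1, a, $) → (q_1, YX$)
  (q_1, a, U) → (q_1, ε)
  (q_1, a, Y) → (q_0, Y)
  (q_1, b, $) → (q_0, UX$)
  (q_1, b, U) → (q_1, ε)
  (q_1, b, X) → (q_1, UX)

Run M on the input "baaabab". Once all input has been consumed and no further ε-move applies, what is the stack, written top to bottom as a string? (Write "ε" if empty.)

YX$

(q_0, baaabab, $)
  read b, top $: go to q_1, push $ → (q_1, aaabab, $)
  read a, top $: go to q_1, push YX$ → (q_1, aabab, YX$)
  read a, top Y: go to q_0, push Y → (q_0, abab, YX$)
  read a, top Y: go to q_0, push XY → (q_0, bab, XYX$)
  read b, top X: go to q_0, push ε → (q_0, ab, YX$)
  read a, top Y: go to q_0, push XY → (q_0, b, XYX$)
  read b, top X: go to q_0, push ε → (q_0, ε, YX$)
All input consumed in state q_0 with stack YX$.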